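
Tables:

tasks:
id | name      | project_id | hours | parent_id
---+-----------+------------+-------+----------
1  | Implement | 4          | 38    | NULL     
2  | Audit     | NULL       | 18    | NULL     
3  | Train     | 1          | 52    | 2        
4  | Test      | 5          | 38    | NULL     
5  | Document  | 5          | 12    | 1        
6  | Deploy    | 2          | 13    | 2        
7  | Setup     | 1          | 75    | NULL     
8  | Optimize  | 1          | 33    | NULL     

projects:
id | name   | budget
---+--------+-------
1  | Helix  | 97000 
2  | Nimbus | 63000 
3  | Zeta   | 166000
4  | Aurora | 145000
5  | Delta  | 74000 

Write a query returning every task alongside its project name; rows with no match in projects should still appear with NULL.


LEFT JOIN keeps every row from tasks (the left table); where project_id has no match in projects, the project columns become NULL. Walk through each task:
  - task 1 (Implement): project_id=4 -> matches Aurora
  - task 2 (Audit): project_id=NULL, no match -> kept with NULL
  - task 3 (Train): project_id=1 -> matches Helix
  - task 4 (Test): project_id=5 -> matches Delta
  - task 5 (Document): project_id=5 -> matches Delta
  - task 6 (Deploy): project_id=2 -> matches Nimbus
  - task 7 (Setup): project_id=1 -> matches Helix
  - task 8 (Optimize): project_id=1 -> matches Helix
All 8 rows appear; 1 has NULL project.

SQL:
SELECT a.name, b.name AS project
FROM tasks a
LEFT JOIN projects b ON a.project_id = b.id

Result:
name      | project
----------+--------
Implement | Aurora 
Audit     | NULL   
Train     | Helix  
Test      | Delta  
Document  | Delta  
Deploy    | Nimbus 
Setup     | Helix  
Optimize  | Helix  


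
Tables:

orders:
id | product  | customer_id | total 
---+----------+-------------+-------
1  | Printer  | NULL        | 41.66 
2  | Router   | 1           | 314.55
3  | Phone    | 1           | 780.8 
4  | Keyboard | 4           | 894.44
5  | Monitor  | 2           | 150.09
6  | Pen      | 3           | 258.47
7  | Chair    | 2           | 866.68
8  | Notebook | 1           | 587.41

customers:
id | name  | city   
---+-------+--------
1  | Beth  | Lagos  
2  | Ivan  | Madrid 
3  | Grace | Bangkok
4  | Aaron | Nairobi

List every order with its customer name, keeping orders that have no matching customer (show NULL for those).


LEFT JOIN keeps every row from orders (the left table); where customer_id has no match in customers, the customer columns become NULL. Walk through each order:
  - order 1 (Printer): customer_id=NULL, no match -> kept with NULL
  - order 2 (Router): customer_id=1 -> matches Beth
  - order 3 (Phone): customer_id=1 -> matches Beth
  - order 4 (Keyboard): customer_id=4 -> matches Aaron
  - order 5 (Monitor): customer_id=2 -> matches Ivan
  - order 6 (Pen): customer_id=3 -> matches Grace
  - order 7 (Chair): customer_id=2 -> matches Ivan
  - order 8 (Notebook): customer_id=1 -> matches Beth
All 8 rows appear; 1 has NULL customer.

SQL:
SELECT a.product, b.name AS customer
FROM orders a
LEFT JOIN customers b ON a.customer_id = b.id

Result:
product  | customer
---------+---------
Printer  | NULL    
Router   | Beth    
Phone    | Beth    
Keyboard | Aaron   
Monitor  | Ivan    
Pen      | Grace   
Chair    | Ivan    
Notebook | Beth    


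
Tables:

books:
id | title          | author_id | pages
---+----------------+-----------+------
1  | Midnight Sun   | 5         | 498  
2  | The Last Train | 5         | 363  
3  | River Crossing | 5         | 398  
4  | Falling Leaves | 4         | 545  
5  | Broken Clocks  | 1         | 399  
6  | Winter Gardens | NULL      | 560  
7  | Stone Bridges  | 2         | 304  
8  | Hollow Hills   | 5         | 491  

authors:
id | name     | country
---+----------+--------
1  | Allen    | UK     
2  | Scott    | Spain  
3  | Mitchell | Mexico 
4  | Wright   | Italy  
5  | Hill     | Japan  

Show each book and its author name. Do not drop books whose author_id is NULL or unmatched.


LEFT JOIN keeps every row from books (the left table); where author_id has no match in authors, the author columns become NULL. Walk through each book:
  - book 1 (Midnight Sun): author_id=5 -> matches Hill
  - book 2 (The Last Train): author_id=5 -> matches Hill
  - book 3 (River Crossing): author_id=5 -> matches Hill
  - book 4 (Falling Leaves): author_id=4 -> matches Wright
  - book 5 (Broken Clocks): author_id=1 -> matches Allen
  - book 6 (Winter Gardens): author_id=NULL, no match -> kept with NULL
  - book 7 (Stone Bridges): author_id=2 -> matches Scott
  - book 8 (Hollow Hills): author_id=5 -> matches Hill
All 8 rows appear; 1 has NULL author.

SQL:
SELECT a.title, b.name AS author
FROM books a
LEFT JOIN authors b ON a.author_id = b.id

Result:
title          | author
---------------+-------
Midnight Sun   | Hill  
The Last Train | Hill  
River Crossing | Hill  
Falling Leaves | Wright
Broken Clocks  | Allen 
Winter Gardens | NULL  
Stone Bridges  | Scott 
Hollow Hills   | Hill  


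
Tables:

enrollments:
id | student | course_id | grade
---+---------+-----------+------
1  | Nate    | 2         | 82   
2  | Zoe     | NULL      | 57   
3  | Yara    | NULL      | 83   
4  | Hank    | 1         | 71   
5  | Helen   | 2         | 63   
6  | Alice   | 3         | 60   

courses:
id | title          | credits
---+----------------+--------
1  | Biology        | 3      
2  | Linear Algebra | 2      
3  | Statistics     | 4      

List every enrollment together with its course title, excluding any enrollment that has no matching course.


INNER JOIN keeps only enrollments rows whose course_id matches an id in courses. Walk through each enrollment:
  - enrollment 1 (Nate): course_id=2 -> matches Linear Algebra
  - enrollment 2 (Zoe): course_id=NULL, no match -> dropped
  - enrollment 3 (Yara): course_id=NULL, no match -> dropped
  - enrollment 4 (Hank): course_id=1 -> matches Biology
  - enrollment 5 (Helen): course_id=2 -> matches Linear Algebra
  - enrollment 6 (Alice): course_id=3 -> matches Statistics
So 2 of 6 rows are dropped.

SQL:
SELECT a.student, b.title AS course
FROM enrollments a
INNER JOIN courses b ON a.course_id = b.id

Result:
student | course        
--------+---------------
Nate    | Linear Algebra
Hank    | Biology       
Helen   | Linear Algebra
Alice   | Statistics    


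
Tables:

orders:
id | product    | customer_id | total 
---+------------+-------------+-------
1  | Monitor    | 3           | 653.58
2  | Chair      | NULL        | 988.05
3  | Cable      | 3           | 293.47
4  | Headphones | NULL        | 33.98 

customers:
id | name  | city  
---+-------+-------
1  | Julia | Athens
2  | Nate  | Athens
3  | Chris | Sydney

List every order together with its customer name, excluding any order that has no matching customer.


INNER JOIN keeps only orders rows whose customer_id matches an id in customers. Walk through each order:
  - order 1 (Monitor): customer_id=3 -> matches Chris
  - order 2 (Chair): customer_id=NULL, no match -> dropped
  - order 3 (Cable): customer_id=3 -> matches Chris
  - order 4 (Headphones): customer_id=NULL, no match -> dropped
So 2 of 4 rows are dropped.

SQL:
SELECT a.product, b.name AS customer
FROM orders a
INNER JOIN customers b ON a.customer_id = b.id

Result:
product | customer
--------+---------
Monitor | Chris   
Cable   | Chris   


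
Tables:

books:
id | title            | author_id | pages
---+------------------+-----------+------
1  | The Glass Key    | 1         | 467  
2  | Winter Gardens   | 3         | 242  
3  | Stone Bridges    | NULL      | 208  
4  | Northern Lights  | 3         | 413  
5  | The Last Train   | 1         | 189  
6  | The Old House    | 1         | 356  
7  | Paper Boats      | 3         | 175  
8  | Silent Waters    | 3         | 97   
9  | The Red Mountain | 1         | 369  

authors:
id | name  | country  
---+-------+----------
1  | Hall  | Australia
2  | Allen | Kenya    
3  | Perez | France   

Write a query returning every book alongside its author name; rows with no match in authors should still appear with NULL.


LEFT JOIN keeps every row from books (the left table); where author_id has no match in authors, the author columns become NULL. Walk through each book:
  - book 1 (The Glass Key): author_id=1 -> matches Hall
  - book 2 (Winter Gardens): author_id=3 -> matches Perez
  - book 3 (Stone Bridges): author_id=NULL, no match -> kept with NULL
  - book 4 (Northern Lights): author_id=3 -> matches Perez
  - book 5 (The Last Train): author_id=1 -> matches Hall
  - book 6 (The Old House): author_id=1 -> matches Hall
  - book 7 (Paper Boats): author_id=3 -> matches Perez
  - book 8 (Silent Waters): author_id=3 -> matches Perez
  - book 9 (The Red Mountain): author_id=1 -> matches Hall
All 9 rows appear; 1 has NULL author.

SQL:
SELECT a.title, b.name AS author
FROM books a
LEFT JOIN authors b ON a.author_id = b.id

Result:
title            | author
-----------------+-------
The Glass Key    | Hall  
Winter Gardens   | Perez 
Stone Bridges    | NULL  
Northern Lights  | Perez 
The Last Train   | Hall  
The Old House    | Hall  
Paper Boats      | Perez 
Silent Waters    | Perez 
The Red Mountain | Hall  


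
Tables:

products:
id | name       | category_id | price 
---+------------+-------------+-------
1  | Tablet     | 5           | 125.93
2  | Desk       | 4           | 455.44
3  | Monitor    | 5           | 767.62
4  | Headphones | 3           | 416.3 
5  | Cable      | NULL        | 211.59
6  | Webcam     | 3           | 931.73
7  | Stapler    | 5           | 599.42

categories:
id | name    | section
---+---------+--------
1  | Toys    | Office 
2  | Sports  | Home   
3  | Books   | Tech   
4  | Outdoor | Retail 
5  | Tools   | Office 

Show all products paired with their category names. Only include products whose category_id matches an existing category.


INNER JOIN keeps only products rows whose category_id matches an id in categories. Walk through each product:
  - product 1 (Tablet): category_id=5 -> matches Tools
  - product 2 (Desk): category_id=4 -> matches Outdoor
  - product 3 (Monitor): category_id=5 -> matches Tools
  - product 4 (Headphones): category_id=3 -> matches Books
  - product 5 (Cable): category_id=NULL, no match -> dropped
  - product 6 (Webcam): category_id=3 -> matches Books
  - product 7 (Stapler): category_id=5 -> matches Tools
So 1 of 7 rows is dropped.

SQL:
SELECT a.name, b.name AS category
FROM products a
INNER JOIN categories b ON a.category_id = b.id

Result:
name       | category
-----------+---------
Tablet     | Tools   
Desk       | Outdoor 
Monitor    | Tools   
Headphones | Books   
Webcam     | Books   
Stapler    | Tools   


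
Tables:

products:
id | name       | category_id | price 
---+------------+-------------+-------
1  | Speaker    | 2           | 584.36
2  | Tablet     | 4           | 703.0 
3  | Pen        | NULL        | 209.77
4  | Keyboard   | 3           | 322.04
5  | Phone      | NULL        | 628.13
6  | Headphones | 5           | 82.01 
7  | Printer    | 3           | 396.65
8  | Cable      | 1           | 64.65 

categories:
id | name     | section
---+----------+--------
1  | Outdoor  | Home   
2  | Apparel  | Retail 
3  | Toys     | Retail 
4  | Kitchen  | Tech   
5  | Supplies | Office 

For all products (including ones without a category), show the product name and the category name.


LEFT JOIN keeps every row from products (the left table); where category_id has no match in categories, the category columns become NULL. Walk through each product:
  - product 1 (Speaker): category_id=2 -> matches Apparel
  - product 2 (Tablet): category_id=4 -> matches Kitchen
  - product 3 (Pen): category_id=NULL, no match -> kept with NULL
  - product 4 (Keyboard): category_id=3 -> matches Toys
  - product 5 (Phone): category_id=NULL, no match -> kept with NULL
  - product 6 (Headphones): category_id=5 -> matches Supplies
  - product 7 (Printer): category_id=3 -> matches Toys
  - product 8 (Cable): category_id=1 -> matches Outdoor
All 8 rows appear; 2 have NULL category.

SQL:
SELECT a.name, b.name AS category
FROM products a
LEFT JOIN categories b ON a.category_id = b.id

Result:
name       | category
-----------+---------
Speaker    | Apparel 
Tablet     | Kitchen 
Pen        | NULL    
Keyboard   | Toys    
Phone      | NULL    
Headphones | Supplies
Printer    | Toys    
Cable      | Outdoor 


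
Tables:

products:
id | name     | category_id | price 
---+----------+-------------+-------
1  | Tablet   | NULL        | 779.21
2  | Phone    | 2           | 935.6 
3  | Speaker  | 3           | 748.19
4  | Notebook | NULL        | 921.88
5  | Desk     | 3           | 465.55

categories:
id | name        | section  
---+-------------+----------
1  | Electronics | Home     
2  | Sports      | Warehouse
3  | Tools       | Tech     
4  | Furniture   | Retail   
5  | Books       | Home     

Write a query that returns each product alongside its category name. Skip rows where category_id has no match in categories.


INNER JOIN keeps only products rows whose category_id matches an id in categories. Walk through each product:
  - product 1 (Tablet): category_id=NULL, no match -> dropped
  - product 2 (Phone): category_id=2 -> matches Sports
  - product 3 (Speaker): category_id=3 -> matches Tools
  - product 4 (Notebook): category_id=NULL, no match -> dropped
  - product 5 (Desk): category_id=3 -> matches Tools
So 2 of 5 rows are dropped.

SQL:
SELECT a.name, b.name AS category
FROM products a
INNER JOIN categories b ON a.category_id = b.id

Result:
name    | category
--------+---------
Phone   | Sports  
Speaker | Tools   
Desk    | Tools   


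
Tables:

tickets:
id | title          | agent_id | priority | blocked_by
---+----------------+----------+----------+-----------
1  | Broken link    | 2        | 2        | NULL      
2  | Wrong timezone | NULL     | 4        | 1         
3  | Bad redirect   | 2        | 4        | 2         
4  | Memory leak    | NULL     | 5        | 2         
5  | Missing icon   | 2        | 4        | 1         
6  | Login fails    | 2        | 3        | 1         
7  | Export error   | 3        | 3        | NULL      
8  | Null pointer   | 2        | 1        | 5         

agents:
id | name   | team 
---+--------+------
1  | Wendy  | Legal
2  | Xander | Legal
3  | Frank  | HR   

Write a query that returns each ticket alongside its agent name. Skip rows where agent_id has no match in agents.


INNER JOIN keeps only tickets rows whose agent_id matches an id in agents. Walk through each ticket:
  - ticket 1 (Broken link): agent_id=2 -> matches Xander
  - ticket 2 (Wrong timezone): agent_id=NULL, no match -> dropped
  - ticket 3 (Bad redirect): agent_id=2 -> matches Xander
  - ticket 4 (Memory leak): agent_id=NULL, no match -> dropped
  - ticket 5 (Missing icon): agent_id=2 -> matches Xander
  - ticket 6 (Login fails): agent_id=2 -> matches Xander
  - ticket 7 (Export error): agent_id=3 -> matches Frank
  - ticket 8 (Null pointer): agent_id=2 -> matches Xander
So 2 of 8 rows are dropped.

SQL:
SELECT a.title, b.name AS agent
FROM tickets a
INNER JOIN agents b ON a.agent_id = b.id

Result:
title        | agent 
-------------+-------
Broken link  | Xander
Bad redirect | Xander
Missing icon | Xander
Login fails  | Xander
Export error | Frank 
Null pointer | Xander


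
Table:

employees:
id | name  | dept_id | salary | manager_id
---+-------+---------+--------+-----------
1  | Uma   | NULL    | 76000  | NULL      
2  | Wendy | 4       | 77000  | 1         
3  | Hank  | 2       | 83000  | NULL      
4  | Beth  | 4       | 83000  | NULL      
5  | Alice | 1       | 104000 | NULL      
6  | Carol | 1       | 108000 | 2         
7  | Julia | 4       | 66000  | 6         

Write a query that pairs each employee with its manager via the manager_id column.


This is a self-join: employees is joined to a second copy of itself, matching each row's manager_id to another row's id. Use LEFT JOIN so rows with manager_id=NULL are kept.
  - employee 1 (Uma): manager_id=NULL -> NULL
  - employee 2 (Wendy): manager_id=1 -> Uma
  - employee 3 (Hank): manager_id=NULL -> NULL
  - employee 4 (Beth): manager_id=NULL -> NULL
  - employee 5 (Alice): manager_id=NULL -> NULL
  - employee 6 (Carol): manager_id=2 -> Wendy
  - employee 7 (Julia): manager_id=6 -> Carol

SQL:
SELECT a.name AS item, b.name AS manager
FROM employees a
LEFT JOIN employees b ON a.manager_id = b.id

Result:
item  | manager
------+--------
Uma   | NULL   
Wendy | Uma    
Hank  | NULL   
Beth  | NULL   
Alice | NULL   
Carol | Wendy  
Julia | Carol  


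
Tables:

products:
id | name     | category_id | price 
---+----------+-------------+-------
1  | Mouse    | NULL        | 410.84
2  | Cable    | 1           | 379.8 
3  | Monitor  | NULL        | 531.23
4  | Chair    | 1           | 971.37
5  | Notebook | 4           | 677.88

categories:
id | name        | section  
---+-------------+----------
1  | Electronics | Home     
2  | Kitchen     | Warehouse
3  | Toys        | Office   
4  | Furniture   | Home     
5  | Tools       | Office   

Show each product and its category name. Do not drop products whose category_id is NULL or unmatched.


LEFT JOIN keeps every row from products (the left table); where category_id has no match in categories, the category columns become NULL. Walk through each product:
  - product 1 (Mouse): category_id=NULL, no match -> kept with NULL
  - product 2 (Cable): category_id=1 -> matches Electronics
  - product 3 (Monitor): category_id=NULL, no match -> kept with NULL
  - product 4 (Chair): category_id=1 -> matches Electronics
  - product 5 (Notebook): category_id=4 -> matches Furniture
All 5 rows appear; 2 have NULL category.

SQL:
SELECT a.name, b.name AS category
FROM products a
LEFT JOIN categories b ON a.category_id = b.id

Result:
name     | category   
---------+------------
Mouse    | NULL       
Cable    | Electronics
Monitor  | NULL       
Chair    | Electronics
Notebook | Furniture  


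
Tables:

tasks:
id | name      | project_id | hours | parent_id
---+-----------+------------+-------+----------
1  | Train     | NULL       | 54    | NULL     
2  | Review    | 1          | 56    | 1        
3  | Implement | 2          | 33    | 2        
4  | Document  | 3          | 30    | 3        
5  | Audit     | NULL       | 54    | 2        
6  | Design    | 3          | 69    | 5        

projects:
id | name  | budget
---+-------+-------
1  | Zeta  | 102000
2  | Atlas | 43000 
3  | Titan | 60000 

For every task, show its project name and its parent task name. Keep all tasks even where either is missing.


Two LEFT JOINs from the same base table tasks: one to projects via project_id, one to tasks itself via parent_id. Both are LEFT so every task is preserved.
Match against projects:
  - task 1 (Train): project_id=NULL, no match -> kept with NULL
  - task 2 (Review): project_id=1 -> matches Zeta
  - task 3 (Implement): project_id=2 -> matches Atlas
  - task 4 (Document): project_id=3 -> matches Titan
  - task 5 (Audit): project_id=NULL, no match -> kept with NULL
  - task 6 (Design): project_id=3 -> matches Titan
Match against tasks (self):
  - task 1 (Train): parent_id=NULL -> NULL
  - task 2 (Review): parent_id=1 -> Train
  - task 3 (Implement): parent_id=2 -> Review
  - task 4 (Document): parent_id=3 -> Implement
  - task 5 (Audit): parent_id=2 -> Review
  - task 6 (Design): parent_id=5 -> Audit

SQL:
SELECT a.name, b.name AS project, c.name AS parent
FROM tasks a
LEFT JOIN projects b ON a.project_id = b.id
LEFT JOIN tasks c ON a.parent_id = c.id

Result:
name      | project | parent   
----------+---------+----------
Train     | NULL    | NULL     
Review    | Zeta    | Train    
Implement | Atlas   | Review   
Document  | Titan   | Implement
Audit     | NULL    | Review   
Design    | Titan   | Audit    


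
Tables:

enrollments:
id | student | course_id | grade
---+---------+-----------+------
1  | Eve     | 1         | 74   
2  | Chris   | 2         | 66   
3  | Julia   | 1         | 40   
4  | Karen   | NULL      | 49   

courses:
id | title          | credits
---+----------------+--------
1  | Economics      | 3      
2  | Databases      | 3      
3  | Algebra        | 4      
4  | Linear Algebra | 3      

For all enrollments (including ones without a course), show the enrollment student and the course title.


LEFT JOIN keeps every row from enrollments (the left table); where course_id has no match in courses, the course columns become NULL. Walk through each enrollment:
  - enrollment 1 (Eve): course_id=1 -> matches Economics
  - enrollment 2 (Chris): course_id=2 -> matches Databases
  - enrollment 3 (Julia): course_id=1 -> matches Economics
  - enrollment 4 (Karen): course_id=NULL, no match -> kept with NULL
All 4 rows appear; 1 has NULL course.

SQL:
SELECT a.student, b.title AS course
FROM enrollments a
LEFT JOIN courses b ON a.course_id = b.id

Result:
student | course   
--------+----------
Eve     | Economics
Chris   | Databases
Julia   | Economics
Karen   | NULL     


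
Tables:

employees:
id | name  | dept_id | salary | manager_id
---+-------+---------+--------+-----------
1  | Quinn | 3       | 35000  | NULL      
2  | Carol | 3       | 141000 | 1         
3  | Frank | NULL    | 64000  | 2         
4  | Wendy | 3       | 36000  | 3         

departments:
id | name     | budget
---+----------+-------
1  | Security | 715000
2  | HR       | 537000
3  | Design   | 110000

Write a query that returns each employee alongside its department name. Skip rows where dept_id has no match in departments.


INNER JOIN keeps only employees rows whose dept_id matches an id in departments. Walk through each employee:
  - employee 1 (Quinn): dept_id=3 -> matches Design
  - employee 2 (Carol): dept_id=3 -> matches Design
  - employee 3 (Frank): dept_id=NULL, no match -> dropped
  - employee 4 (Wendy): dept_id=3 -> matches Design
So 1 of 4 rows is dropped.

SQL:
SELECT a.name, b.name AS department
FROM employees a
INNER JOIN departments b ON a.dept_id = b.id

Result:
name  | department
------+-----------
Quinn | Design    
Carol | Design    
Wendy | Design    


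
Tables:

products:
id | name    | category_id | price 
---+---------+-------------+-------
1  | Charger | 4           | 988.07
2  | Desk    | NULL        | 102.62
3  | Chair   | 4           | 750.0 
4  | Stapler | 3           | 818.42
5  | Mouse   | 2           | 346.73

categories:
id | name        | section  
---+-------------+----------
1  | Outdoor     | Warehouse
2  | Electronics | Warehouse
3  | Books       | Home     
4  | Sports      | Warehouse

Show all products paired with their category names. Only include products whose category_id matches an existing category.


INNER JOIN keeps only products rows whose category_id matches an id in categories. Walk through each product:
  - product 1 (Charger): category_id=4 -> matches Sports
  - product 2 (Desk): category_id=NULL, no match -> dropped
  - product 3 (Chair): category_id=4 -> matches Sports
  - product 4 (Stapler): category_id=3 -> matches Books
  - product 5 (Mouse): category_id=2 -> matches Electronics
So 1 of 5 rows is dropped.

SQL:
SELECT a.name, b.name AS category
FROM products a
INNER JOIN categories b ON a.category_id = b.id

Result:
name    | category   
--------+------------
Charger | Sports     
Chair   | Sports     
Stapler | Books      
Mouse   | Electronics


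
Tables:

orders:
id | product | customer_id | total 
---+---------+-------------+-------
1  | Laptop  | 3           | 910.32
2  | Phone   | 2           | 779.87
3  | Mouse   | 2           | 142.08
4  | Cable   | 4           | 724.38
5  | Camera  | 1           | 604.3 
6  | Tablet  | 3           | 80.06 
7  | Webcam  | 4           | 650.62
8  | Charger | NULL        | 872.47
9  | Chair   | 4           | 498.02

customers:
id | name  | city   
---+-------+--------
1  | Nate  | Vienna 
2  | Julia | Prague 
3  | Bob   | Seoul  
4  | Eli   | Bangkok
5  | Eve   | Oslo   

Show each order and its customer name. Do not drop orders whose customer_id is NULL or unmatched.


LEFT JOIN keeps every row from orders (the left table); where customer_id has no match in customers, the customer columns become NULL. Walk through each order:
  - order 1 (Laptop): customer_id=3 -> matches Bob
  - order 2 (Phone): customer_id=2 -> matches Julia
  - order 3 (Mouse): customer_id=2 -> matches Julia
  - order 4 (Cable): customer_id=4 -> matches Eli
  - order 5 (Camera): customer_id=1 -> matches Nate
  - order 6 (Tablet): customer_id=3 -> matches Bob
  - order 7 (Webcam): customer_id=4 -> matches Eli
  - order 8 (Charger): customer_id=NULL, no match -> kept with NULL
  - order 9 (Chair): customer_id=4 -> matches Eli
All 9 rows appear; 1 has NULL customer.

SQL:
SELECT a.product, b.name AS customer
FROM orders a
LEFT JOIN customers b ON a.customer_id = b.id

Result:
product | customer
--------+---------
Laptop  | Bob     
Phone   | Julia   
Mouse   | Julia   
Cable   | Eli     
Camera  | Nate    
Tablet  | Bob     
Webcam  | Eli     
Charger | NULL    
Chair   | Eli     


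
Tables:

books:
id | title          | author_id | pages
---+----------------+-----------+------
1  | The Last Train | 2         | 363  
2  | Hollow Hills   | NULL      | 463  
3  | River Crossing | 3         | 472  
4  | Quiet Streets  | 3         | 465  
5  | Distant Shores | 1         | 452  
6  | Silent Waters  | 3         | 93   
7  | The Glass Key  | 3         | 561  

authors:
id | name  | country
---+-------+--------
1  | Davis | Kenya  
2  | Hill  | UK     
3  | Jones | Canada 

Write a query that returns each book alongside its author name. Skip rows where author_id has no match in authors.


INNER JOIN keeps only books rows whose author_id matches an id in authors. Walk through each book:
  - book 1 (The Last Train): author_id=2 -> matches Hill
  - book 2 (Hollow Hills): author_id=NULL, no match -> dropped
  - book 3 (River Crossing): author_id=3 -> matches Jones
  - book 4 (Quiet Streets): author_id=3 -> matches Jones
  - book 5 (Distant Shores): author_id=1 -> matches Davis
  - book 6 (Silent Waters): author_id=3 -> matches Jones
  - book 7 (The Glass Key): author_id=3 -> matches Jones
So 1 of 7 rows is dropped.

SQL:
SELECT a.title, b.name AS author
FROM books a
INNER JOIN authors b ON a.author_id = b.id

Result:
title          | author
---------------+-------
The Last Train | Hill  
River Crossing | Jones 
Quiet Streets  | Jones 
Distant Shores | Davis 
Silent Waters  | Jones 
The Glass Key  | Jones 


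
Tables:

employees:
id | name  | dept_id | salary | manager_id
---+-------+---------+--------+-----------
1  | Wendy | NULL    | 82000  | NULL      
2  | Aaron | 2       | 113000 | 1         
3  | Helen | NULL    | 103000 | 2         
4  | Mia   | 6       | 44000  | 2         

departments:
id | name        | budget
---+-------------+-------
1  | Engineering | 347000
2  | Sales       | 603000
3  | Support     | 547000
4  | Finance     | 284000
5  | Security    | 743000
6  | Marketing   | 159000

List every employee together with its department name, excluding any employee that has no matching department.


INNER JOIN keeps only employees rows whose dept_id matches an id in departments. Walk through each employee:
  - employee 1 (Wendy): dept_id=NULL, no match -> dropped
  - employee 2 (Aaron): dept_id=2 -> matches Sales
  - employee 3 (Helen): dept_id=NULL, no match -> dropped
  - employee 4 (Mia): dept_id=6 -> matches Marketing
So 2 of 4 rows are dropped.

SQL:
SELECT a.name, b.name AS department
FROM employees a
INNER JOIN departments b ON a.dept_id = b.id

Result:
name  | department
------+-----------
Aaron | Sales     
Mia   | Marketing 


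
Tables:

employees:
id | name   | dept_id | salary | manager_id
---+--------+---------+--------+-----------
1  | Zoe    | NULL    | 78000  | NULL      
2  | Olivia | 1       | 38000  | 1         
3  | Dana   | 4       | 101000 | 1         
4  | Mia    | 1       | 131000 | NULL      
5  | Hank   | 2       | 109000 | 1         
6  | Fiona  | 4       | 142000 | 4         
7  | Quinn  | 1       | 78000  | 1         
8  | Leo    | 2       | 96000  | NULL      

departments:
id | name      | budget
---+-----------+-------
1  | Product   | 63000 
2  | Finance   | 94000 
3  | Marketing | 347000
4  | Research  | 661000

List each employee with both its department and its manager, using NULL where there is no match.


Two LEFT JOINs from the same base table employees: one to departments via dept_id, one to employees itself via manager_id. Both are LEFT so every employee is preserved.
Match against departments:
  - employee 1 (Zoe): dept_id=NULL, no match -> kept with NULL
  - employee 2 (Olivia): dept_id=1 -> matches Product
  - employee 3 (Dana): dept_id=4 -> matches Research
  - employee 4 (Mia): dept_id=1 -> matches Product
  - employee 5 (Hank): dept_id=2 -> matches Finance
  - employee 6 (Fiona): dept_id=4 -> matches Research
  - employee 7 (Quinn): dept_id=1 -> matches Product
  - employee 8 (Leo): dept_id=2 -> matches Finance
Match against employees (self):
  - employee 1 (Zoe): manager_id=NULL -> NULL
  - employee 2 (Olivia): manager_id=1 -> Zoe
  - employee 3 (Dana): manager_id=1 -> Zoe
  - employee 4 (Mia): manager_id=NULL -> NULL
  - employee 5 (Hank): manager_id=1 -> Zoe
  - employee 6 (Fiona): manager_id=4 -> Mia
  - employee 7 (Quinn): manager_id=1 -> Zoe
  - employee 8 (Leo): manager_id=NULL -> NULL

SQL:
SELECT a.name, b.name AS department, c.name AS manager
FROM employees a
LEFT JOIN departments b ON a.dept_id = b.id
LEFT JOIN employees c ON a.manager_id = c.id

Result:
name   | department | manager
-------+------------+--------
Zoe    | NULL       | NULL   
Olivia | Product    | Zoe    
Dana   | Research   | Zoe    
Mia    | Product    | NULL   
Hank   | Finance    | Zoe    
Fiona  | Research   | Mia    
Quinn  | Product    | Zoe    
Leo    | Finance    | NULL   


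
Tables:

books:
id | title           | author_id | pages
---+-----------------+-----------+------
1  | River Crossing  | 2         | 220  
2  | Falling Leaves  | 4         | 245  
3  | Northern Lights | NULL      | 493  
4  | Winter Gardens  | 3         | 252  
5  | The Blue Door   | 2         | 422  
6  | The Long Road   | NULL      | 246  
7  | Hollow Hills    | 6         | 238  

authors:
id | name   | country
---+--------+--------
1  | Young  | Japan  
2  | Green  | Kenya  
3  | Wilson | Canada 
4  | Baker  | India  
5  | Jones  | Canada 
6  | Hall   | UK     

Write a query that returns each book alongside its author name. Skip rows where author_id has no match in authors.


INNER JOIN keeps only books rows whose author_id matches an id in authors. Walk through each book:
  - book 1 (River Crossing): author_id=2 -> matches Green
  - book 2 (Falling Leaves): author_id=4 -> matches Baker
  - book 3 (Northern Lights): author_id=NULL, no match -> dropped
  - book 4 (Winter Gardens): author_id=3 -> matches Wilson
  - book 5 (The Blue Door): author_id=2 -> matches Green
  - book 6 (The Long Road): author_id=NULL, no match -> dropped
  - book 7 (Hollow Hills): author_id=6 -> matches Hall
So 2 of 7 rows are dropped.

SQL:
SELECT a.title, b.name AS author
FROM books a
INNER JOIN authors b ON a.author_id = b.id

Result:
title          | author
---------------+-------
River Crossing | Green 
Falling Leaves | Baker 
Winter Gardens | Wilson
The Blue Door  | Green 
Hollow Hills   | Hall  


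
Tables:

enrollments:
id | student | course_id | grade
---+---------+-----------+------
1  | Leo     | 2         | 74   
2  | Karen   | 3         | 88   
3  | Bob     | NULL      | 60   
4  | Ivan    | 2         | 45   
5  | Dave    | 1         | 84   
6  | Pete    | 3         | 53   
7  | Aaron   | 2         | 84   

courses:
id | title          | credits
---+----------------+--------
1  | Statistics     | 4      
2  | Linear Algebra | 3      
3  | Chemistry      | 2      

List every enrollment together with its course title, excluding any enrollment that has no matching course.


INNER JOIN keeps only enrollments rows whose course_id matches an id in courses. Walk through each enrollment:
  - enrollment 1 (Leo): course_id=2 -> matches Linear Algebra
  - enrollment 2 (Karen): course_id=3 -> matches Chemistry
  - enrollment 3 (Bob): course_id=NULL, no match -> dropped
  - enrollment 4 (Ivan): course_id=2 -> matches Linear Algebra
  - enrollment 5 (Dave): course_id=1 -> matches Statistics
  - enrollment 6 (Pete): course_id=3 -> matches Chemistry
  - enrollment 7 (Aaron): course_id=2 -> matches Linear Algebra
So 1 of 7 rows is dropped.

SQL:
SELECT a.student, b.title AS course
FROM enrollments a
INNER JOIN courses b ON a.course_id = b.id

Result:
student | course        
--------+---------------
Leo     | Linear Algebra
Karen   | Chemistry     
Ivan    | Linear Algebra
Dave    | Statistics    
Pete    | Chemistry     
Aaron   | Linear Algebra


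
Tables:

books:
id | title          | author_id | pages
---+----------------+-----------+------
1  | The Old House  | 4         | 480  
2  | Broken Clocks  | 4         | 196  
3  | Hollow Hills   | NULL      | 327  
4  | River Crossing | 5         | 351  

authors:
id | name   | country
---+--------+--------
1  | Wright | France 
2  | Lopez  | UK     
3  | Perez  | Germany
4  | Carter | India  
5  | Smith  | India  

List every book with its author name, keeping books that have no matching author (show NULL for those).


LEFT JOIN keeps every row from books (the left table); where author_id has no match in authors, the author columns become NULL. Walk through each book:
  - book 1 (The Old House): author_id=4 -> matches Carter
  - book 2 (Broken Clocks): author_id=4 -> matches Carter
  - book 3 (Hollow Hills): author_id=NULL, no match -> kept with NULL
  - book 4 (River Crossing): author_id=5 -> matches Smith
All 4 rows appear; 1 has NULL author.

SQL:
SELECT a.title, b.name AS author
FROM books a
LEFT JOIN authors b ON a.author_id = b.id

Result:
title          | author
---------------+-------
The Old House  | Carter
Broken Clocks  | Carter
Hollow Hills   | NULL  
River Crossing | Smith 


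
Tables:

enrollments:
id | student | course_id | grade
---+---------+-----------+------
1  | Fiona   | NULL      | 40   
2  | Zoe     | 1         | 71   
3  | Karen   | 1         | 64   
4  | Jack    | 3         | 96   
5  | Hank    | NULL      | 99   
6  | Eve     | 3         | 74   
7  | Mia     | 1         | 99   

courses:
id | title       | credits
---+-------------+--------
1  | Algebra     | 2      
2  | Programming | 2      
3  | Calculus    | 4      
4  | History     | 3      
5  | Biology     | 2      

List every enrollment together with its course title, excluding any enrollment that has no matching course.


INNER JOIN keeps only enrollments rows whose course_id matches an id in courses. Walk through each enrollment:
  - enrollment 1 (Fiona): course_id=NULL, no match -> dropped
  - enrollment 2 (Zoe): course_id=1 -> matches Algebra
  - enrollment 3 (Karen): course_id=1 -> matches Algebra
  - enrollment 4 (Jack): course_id=3 -> matches Calculus
  - enrollment 5 (Hank): course_id=NULL, no match -> dropped
  - enrollment 6 (Eve): course_id=3 -> matches Calculus
  - enrollment 7 (Mia): course_id=1 -> matches Algebra
So 2 of 7 rows are dropped.

SQL:
SELECT a.student, b.title AS course
FROM enrollments a
INNER JOIN courses b ON a.course_id = b.id

Result:
student | course  
--------+---------
Zoe     | Algebra 
Karen   | Algebra 
Jack    | Calculus
Eve     | Calculus
Mia     | Algebra 


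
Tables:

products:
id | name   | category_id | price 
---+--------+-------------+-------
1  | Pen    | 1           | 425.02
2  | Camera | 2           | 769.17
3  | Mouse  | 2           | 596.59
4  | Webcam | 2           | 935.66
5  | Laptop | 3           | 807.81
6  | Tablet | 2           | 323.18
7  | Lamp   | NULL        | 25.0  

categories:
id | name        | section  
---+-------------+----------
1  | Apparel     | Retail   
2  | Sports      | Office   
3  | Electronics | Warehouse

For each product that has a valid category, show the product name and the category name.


INNER JOIN keeps only products rows whose category_id matches an id in categories. Walk through each product:
  - product 1 (Pen): category_id=1 -> matches Apparel
  - product 2 (Camera): category_id=2 -> matches Sports
  - product 3 (Mouse): category_id=2 -> matches Sports
  - product 4 (Webcam): category_id=2 -> matches Sports
  - product 5 (Laptop): category_id=3 -> matches Electronics
  - product 6 (Tablet): category_id=2 -> matches Sports
  - product 7 (Lamp): category_id=NULL, no match -> dropped
So 1 of 7 rows is dropped.

SQL:
SELECT a.name, b.name AS category
FROM products a
INNER JOIN categories b ON a.category_id = b.id

Result:
name   | category   
-------+------------
Pen    | Apparel    
Camera | Sports     
Mouse  | Sports     
Webcam | Sports     
Laptop | Electronics
Tablet | Sports     


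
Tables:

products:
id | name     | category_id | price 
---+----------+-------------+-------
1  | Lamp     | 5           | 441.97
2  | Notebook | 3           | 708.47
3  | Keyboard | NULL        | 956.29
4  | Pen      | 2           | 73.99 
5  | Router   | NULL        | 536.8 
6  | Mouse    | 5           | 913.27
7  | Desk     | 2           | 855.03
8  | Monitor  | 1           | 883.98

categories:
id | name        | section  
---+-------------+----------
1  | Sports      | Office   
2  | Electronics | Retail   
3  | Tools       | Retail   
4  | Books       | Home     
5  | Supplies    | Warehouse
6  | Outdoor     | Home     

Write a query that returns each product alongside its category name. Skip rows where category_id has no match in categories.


INNER JOIN keeps only products rows whose category_id matches an id in categories. Walk through each product:
  - product 1 (Lamp): category_id=5 -> matches Supplies
  - product 2 (Notebook): category_id=3 -> matches Tools
  - product 3 (Keyboard): category_id=NULL, no match -> dropped
  - product 4 (Pen): category_id=2 -> matches Electronics
  - product 5 (Router): category_id=NULL, no match -> dropped
  - product 6 (Mouse): category_id=5 -> matches Supplies
  - product 7 (Desk): category_id=2 -> matches Electronics
  - product 8 (Monitor): category_id=1 -> matches Sports
So 2 of 8 rows are dropped.

SQL:
SELECT a.name, b.name AS category
FROM products a
INNER JOIN categories b ON a.category_id = b.id

Result:
name     | category   
---------+------------
Lamp     | Supplies   
Notebook | Tools      
Pen      | Electronics
Mouse    | Supplies   
Desk     | Electronics
Monitor  | Sports     


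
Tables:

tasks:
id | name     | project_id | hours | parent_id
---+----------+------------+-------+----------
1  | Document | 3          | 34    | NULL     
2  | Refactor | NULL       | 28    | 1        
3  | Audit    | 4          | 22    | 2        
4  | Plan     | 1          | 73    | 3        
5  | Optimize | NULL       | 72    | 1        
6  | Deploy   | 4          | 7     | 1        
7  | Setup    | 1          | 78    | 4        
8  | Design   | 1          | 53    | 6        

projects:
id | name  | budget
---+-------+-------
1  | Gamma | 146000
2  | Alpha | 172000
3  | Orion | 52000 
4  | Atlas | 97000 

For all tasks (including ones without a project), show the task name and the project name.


LEFT JOIN keeps every row from tasks (the left table); where project_id has no match in projects, the project columns become NULL. Walk through each task:
  - task 1 (Document): project_id=3 -> matches Orion
  - task 2 (Refactor): project_id=NULL, no match -> kept with NULL
  - task 3 (Audit): project_id=4 -> matches Atlas
  - task 4 (Plan): project_id=1 -> matches Gamma
  - task 5 (Optimize): project_id=NULL, no match -> kept with NULL
  - task 6 (Deploy): project_id=4 -> matches Atlas
  - task 7 (Setup): project_id=1 -> matches Gamma
  - task 8 (Design): project_id=1 -> matches Gamma
All 8 rows appear; 2 have NULL project.

SQL:
SELECT a.name, b.name AS project
FROM tasks a
LEFT JOIN projects b ON a.project_id = b.id

Result:
name     | project
---------+--------
Document | Orion  
Refactor | NULL   
Audit    | Atlas  
Plan     | Gamma  
Optimize | NULL   
Deploy   | Atlas  
Setup    | Gamma  
Design   | Gamma  


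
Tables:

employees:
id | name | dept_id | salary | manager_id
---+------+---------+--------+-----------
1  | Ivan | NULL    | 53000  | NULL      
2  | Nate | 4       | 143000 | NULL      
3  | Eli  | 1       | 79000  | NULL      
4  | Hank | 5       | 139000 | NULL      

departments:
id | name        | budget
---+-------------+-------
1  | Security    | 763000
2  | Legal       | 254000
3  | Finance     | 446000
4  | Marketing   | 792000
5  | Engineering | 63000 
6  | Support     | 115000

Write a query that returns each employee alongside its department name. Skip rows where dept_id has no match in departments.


INNER JOIN keeps only employees rows whose dept_id matches an id in departments. Walk through each employee:
  - employee 1 (Ivan): dept_id=NULL, no match -> dropped
  - employee 2 (Nate): dept_id=4 -> matches Marketing
  - employee 3 (Eli): dept_id=1 -> matches Security
  - employee 4 (Hank): dept_id=5 -> matches Engineering
So 1 of 4 rows is dropped.

SQL:
SELECT a.name, b.name AS department
FROM employees a
INNER JOIN departments b ON a.dept_id = b.id

Result:
name | department 
-----+------------
Nate | Marketing  
Eli  | Security   
Hank | Engineering
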